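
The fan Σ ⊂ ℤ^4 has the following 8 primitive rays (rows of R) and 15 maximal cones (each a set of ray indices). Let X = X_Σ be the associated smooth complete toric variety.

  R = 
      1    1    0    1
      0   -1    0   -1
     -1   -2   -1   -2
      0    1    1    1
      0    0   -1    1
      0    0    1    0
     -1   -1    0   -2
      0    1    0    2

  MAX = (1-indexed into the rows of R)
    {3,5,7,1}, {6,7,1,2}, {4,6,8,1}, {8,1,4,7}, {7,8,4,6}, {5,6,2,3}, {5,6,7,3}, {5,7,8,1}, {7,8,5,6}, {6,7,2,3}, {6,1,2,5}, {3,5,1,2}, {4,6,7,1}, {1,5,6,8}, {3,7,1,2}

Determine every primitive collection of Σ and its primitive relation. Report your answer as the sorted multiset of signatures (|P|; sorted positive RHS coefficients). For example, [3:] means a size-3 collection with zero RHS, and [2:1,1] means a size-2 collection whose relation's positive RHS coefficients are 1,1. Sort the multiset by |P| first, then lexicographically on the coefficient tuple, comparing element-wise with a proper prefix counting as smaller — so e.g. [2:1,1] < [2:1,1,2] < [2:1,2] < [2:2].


9 collections generate NE(X_Σ); each relation:

  {2,4}:  v_{2} + v_{4} = v_{6}  so sig = [2:1]
  {4,5}:  v_{4} + v_{5} = v_{8}  so sig = [2:1]
  {2,8}:  v_{2} + v_{8} = v_{5} + v_{6}  so sig = [2:1,1]
  {3,4}:  v_{3} + v_{4} = v_{5} + v_{6} + v_{7}  so sig = [2:1,1,1]
  {3,8}:  v_{3} + v_{8} = 2·v_{5} + v_{6} + v_{7}  so sig = [2:1,1,2]
  {1,3,6}:  v_{1} + v_{3} + v_{6} = v_{2}  so sig = [3:1]
  {2,5,7}:  v_{2} + v_{5} + v_{7} = v_{3}  so sig = [3:1]
  {1,5,6,7}:  v_{1} + v_{5} + v_{6} + v_{7} = 0  so sig = [4:]
  {1,6,7,8}:  v_{1} + v_{6} + v_{7} + v_{8} = v_{4}  so sig = [4:1]

so the primitive-relation signature multiset is
    |P|=2: 5 collections, coeffs (1), (1), (1,1), (1,1,1), (1,1,2)
    |P|=3: 2 collections, coeffs (1), (1)
    |P|=4: 2 collections, coeffs (), (1)


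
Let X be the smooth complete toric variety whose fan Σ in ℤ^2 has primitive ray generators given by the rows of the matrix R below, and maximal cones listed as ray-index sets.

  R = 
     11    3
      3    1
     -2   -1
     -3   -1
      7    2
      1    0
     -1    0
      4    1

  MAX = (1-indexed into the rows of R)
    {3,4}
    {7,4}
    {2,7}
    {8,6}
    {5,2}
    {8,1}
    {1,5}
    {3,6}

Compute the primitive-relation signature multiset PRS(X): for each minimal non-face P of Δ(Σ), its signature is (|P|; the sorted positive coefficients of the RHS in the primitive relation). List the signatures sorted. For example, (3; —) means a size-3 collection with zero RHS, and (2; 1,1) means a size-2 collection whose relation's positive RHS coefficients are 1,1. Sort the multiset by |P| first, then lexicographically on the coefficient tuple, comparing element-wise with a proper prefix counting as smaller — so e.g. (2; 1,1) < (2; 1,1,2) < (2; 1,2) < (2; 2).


Minimal non-faces — 20 found among 8 rays, 8 max cones:

  P = {2,4}:  v_{2} + v_{4} = 0 — sig = (2; —)
  P = {6,7}:  v_{6} + v_{7} = 0 — sig = (2; —)
  P = {2,3}:  v_{2} + v_{3} = v_{6} — sig = (2; 1)
  P = {2,6}:  v_{2} + v_{6} = v_{8} — sig = (2; 1)
  P = {2,8}:  v_{2} + v_{8} = v_{5} — sig = (2; 1)
  P = {3,7}:  v_{3} + v_{7} = v_{4} — sig = (2; 1)
  P = {4,5}:  v_{4} + v_{5} = v_{8} — sig = (2; 1)
  P = {4,6}:  v_{4} + v_{6} = v_{3} — sig = (2; 1)
  P = {4,8}:  v_{4} + v_{8} = v_{6} — sig = (2; 1)
  P = {5,8}:  v_{5} + v_{8} = v_{1} — sig = (2; 1)
  P = {7,8}:  v_{7} + v_{8} = v_{2} — sig = (2; 1)
  P = {1,7}:  v_{1} + v_{7} = v_{2} + v_{5} — sig = (2; 1,1)
  P = {3,5}:  v_{3} + v_{5} = v_{6} + v_{8} — sig = (2; 1,1)
  P = {1,3}:  v_{1} + v_{3} = v_{6} + 2·v_{8} — sig = (2; 1,2)
  P = {1,2}:  v_{1} + v_{2} = 2·v_{5} — sig = (2; 2)
  P = {1,4}:  v_{1} + v_{4} = 2·v_{8} — sig = (2; 2)
  P = {3,8}:  v_{3} + v_{8} = 2·v_{6} — sig = (2; 2)
  P = {5,6}:  v_{5} + v_{6} = 2·v_{8} — sig = (2; 2)
  P = {5,7}:  v_{5} + v_{7} = 2·v_{2} — sig = (2; 2)
  P = {1,6}:  v_{1} + v_{6} = 3·v_{8} — sig = (2; 3)

Signatures (|P|; sorted positive RHS coefficients), sorted:
    |P|=2: 20 collections, coeffs (), (), (1), (1), (1), (1), (1), (1), (1), (1), (1), (1,1), (1,1), (1,2), (2), (2), (2), (2), (2), (3)


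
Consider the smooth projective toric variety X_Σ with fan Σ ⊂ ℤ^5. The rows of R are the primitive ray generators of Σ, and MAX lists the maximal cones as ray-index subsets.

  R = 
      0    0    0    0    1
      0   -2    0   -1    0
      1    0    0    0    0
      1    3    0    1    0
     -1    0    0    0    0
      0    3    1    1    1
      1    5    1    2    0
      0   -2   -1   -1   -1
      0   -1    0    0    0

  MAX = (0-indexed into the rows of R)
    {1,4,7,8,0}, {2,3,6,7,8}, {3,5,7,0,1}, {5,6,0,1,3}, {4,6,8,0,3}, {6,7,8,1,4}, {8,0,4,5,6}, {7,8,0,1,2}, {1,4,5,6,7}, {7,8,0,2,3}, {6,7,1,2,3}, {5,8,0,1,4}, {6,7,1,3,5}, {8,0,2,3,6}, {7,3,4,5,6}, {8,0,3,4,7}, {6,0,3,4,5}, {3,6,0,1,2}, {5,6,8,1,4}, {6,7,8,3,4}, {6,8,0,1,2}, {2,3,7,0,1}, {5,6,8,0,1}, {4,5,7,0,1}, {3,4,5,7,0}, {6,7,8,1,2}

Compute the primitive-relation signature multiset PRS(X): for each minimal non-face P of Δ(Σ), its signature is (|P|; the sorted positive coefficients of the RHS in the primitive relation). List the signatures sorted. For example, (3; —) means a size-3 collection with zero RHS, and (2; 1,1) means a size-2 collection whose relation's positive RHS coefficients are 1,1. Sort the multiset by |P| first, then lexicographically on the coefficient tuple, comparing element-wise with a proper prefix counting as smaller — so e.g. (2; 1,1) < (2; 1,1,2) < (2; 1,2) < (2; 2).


Minimal non-faces — 8 found among 9 rays, 26 max cones:

  P = {2,4}:  v_{2} + v_{4} = 0  ⟹  sig = (2; —)
  P = {2,5}:  v_{2} + v_{5} = v_{0} + v_{1} + v_{6}  ⟹  sig = (2; 1,1,1)
  P = {5,7,8}:  v_{5} + v_{7} + v_{8} = 0  ⟹  sig = (3; —)
  P = {0,6,7}:  v_{0} + v_{6} + v_{7} = v_{3}  ⟹  sig = (3; 1)
  P = {1,3,8}:  v_{1} + v_{3} + v_{8} = v_{2}  ⟹  sig = (3; 1)
  P = {1,3,4}:  v_{1} + v_{3} + v_{4} = v_{5} + v_{7}  ⟹  sig = (3; 1,1)
  P = {3,5,8}:  v_{3} + v_{5} + v_{8} = v_{0} + v_{6}  ⟹  sig = (3; 1,1)
  P = {0,1,4,6}:  v_{0} + v_{1} + v_{4} + v_{6} = v_{5}  ⟹  sig = (4; 1)

so the primitive-relation signature multiset is
[(2; —), (2; 1,1,1), (3; —), (3; 1), (3; 1), (3; 1,1), (3; 1,1), (4; 1)]


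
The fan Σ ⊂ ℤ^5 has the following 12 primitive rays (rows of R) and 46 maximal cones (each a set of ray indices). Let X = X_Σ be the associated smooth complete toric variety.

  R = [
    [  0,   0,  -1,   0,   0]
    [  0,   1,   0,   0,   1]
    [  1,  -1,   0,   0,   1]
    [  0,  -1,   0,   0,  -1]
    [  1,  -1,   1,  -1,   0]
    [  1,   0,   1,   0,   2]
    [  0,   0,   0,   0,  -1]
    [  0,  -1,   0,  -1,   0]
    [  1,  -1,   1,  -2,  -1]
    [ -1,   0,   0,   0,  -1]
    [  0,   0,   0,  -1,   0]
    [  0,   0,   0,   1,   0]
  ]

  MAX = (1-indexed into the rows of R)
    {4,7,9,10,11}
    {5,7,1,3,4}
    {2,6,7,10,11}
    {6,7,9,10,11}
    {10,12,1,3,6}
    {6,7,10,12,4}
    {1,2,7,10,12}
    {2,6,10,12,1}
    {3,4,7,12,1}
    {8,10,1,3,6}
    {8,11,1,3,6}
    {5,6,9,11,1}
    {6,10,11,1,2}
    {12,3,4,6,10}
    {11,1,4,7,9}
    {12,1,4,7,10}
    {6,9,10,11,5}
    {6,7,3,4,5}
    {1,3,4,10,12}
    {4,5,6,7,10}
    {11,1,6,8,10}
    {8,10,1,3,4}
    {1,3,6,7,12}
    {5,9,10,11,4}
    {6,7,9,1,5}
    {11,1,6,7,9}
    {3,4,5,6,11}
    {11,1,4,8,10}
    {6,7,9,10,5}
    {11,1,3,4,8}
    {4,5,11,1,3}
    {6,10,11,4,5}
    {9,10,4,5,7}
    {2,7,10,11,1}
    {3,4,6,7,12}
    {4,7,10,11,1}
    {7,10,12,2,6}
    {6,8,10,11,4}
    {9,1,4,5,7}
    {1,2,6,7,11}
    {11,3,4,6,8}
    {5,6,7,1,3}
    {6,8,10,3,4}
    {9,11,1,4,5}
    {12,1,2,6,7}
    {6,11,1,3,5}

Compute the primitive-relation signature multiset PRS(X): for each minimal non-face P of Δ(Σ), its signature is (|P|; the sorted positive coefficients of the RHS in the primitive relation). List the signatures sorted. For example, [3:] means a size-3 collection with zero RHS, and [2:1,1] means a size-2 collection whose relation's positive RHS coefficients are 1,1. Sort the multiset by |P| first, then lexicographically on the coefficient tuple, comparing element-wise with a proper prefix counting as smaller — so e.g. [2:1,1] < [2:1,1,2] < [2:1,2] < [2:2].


|primitive collections| = 24. Relations:

  {2,4}:  v_{2} + v_{4} = 0 ; sig = [2:]
  {11,12}:  v_{11} + v_{12} = 0 ; sig = [2:]
  {2,3}:  v_{2} + v_{3} = v_{1} + v_{6} ; sig = [2:1,1]
  {7,8}:  v_{7} + v_{8} = v_{4} + v_{11} ; sig = [2:1,1]
  {8,12}:  v_{8} + v_{12} = v_{3} + v_{10} ; sig = [2:1,1]
  {9,12}:  v_{9} + v_{12} = v_{5} + v_{7} ; sig = [2:1,1]
  {2,5}:  v_{2} + v_{5} = v_{6} + v_{7} + v_{11} ; sig = [2:1,1,1]
  {5,12}:  v_{5} + v_{12} = v_{4} + v_{6} + v_{7} ; sig = [2:1,1,1]
  {2,8}:  v_{2} + v_{8} = v_{1} + v_{6} + v_{10} + v_{11} ; sig = [2:1,1,1,1]
  {8,9}:  v_{8} + v_{9} = v_{4} + v_{5} + 2·v_{11} ; sig = [2:1,1,2]
  {3,9}:  v_{3} + v_{9} = v_{1} + 2·v_{5} ; sig = [2:1,2]
  {2,9}:  v_{2} + v_{9} = v_{6} + 2·v_{7} + 2·v_{11} ; sig = [2:1,2,2]
  {5,8}:  v_{5} + v_{8} = 2·v_{4} + v_{6} + 2·v_{11} ; sig = [2:1,2,2]
  {1,4,6}:  v_{1} + v_{4} + v_{6} = v_{3} ; sig = [3:1]
  {3,7,10}:  v_{3} + v_{7} + v_{10} = v_{4} ; sig = [3:1]
  {3,10,11}:  v_{3} + v_{10} + v_{11} = v_{8} ; sig = [3:1]
  {5,7,11}:  v_{5} + v_{7} + v_{11} = v_{9} ; sig = [3:1]
  {1,5,10}:  v_{1} + v_{5} + v_{10} = v_{4} + v_{11} ; sig = [3:1,1]
  {3,7,11}:  v_{3} + v_{7} + v_{11} = v_{1} + v_{5} ; sig = [3:1,1]
  {1,9,10}:  v_{1} + v_{9} + v_{10} = v_{4} + v_{7} + 2·v_{11} ; sig = [3:1,1,2]
  {3,5,10}:  v_{3} + v_{5} + v_{10} = 2·v_{4} + v_{6} + v_{11} ; sig = [3:1,1,2]
  {4,6,9}:  v_{4} + v_{6} + v_{9} = 2·v_{5} ; sig = [3:2]
  {1,6,7,10}:  v_{1} + v_{6} + v_{7} + v_{10} = 0 ; sig = [4:]
  {4,6,7,11}:  v_{4} + v_{6} + v_{7} + v_{11} = v_{5} ; sig = [4:1]

Hence PRS(X_Σ) =
{ [2:] ×2,  [2:1,1] ×4,  [2:1,1,1] ×2,  [2:1,1,1,1],  [2:1,1,2],  [2:1,2],  [2:1,2,2] ×2,  [3:1] ×4,  [3:1,1] ×2,  [3:1,1,2] ×2,  [3:2],  [4:],  [4:1] }


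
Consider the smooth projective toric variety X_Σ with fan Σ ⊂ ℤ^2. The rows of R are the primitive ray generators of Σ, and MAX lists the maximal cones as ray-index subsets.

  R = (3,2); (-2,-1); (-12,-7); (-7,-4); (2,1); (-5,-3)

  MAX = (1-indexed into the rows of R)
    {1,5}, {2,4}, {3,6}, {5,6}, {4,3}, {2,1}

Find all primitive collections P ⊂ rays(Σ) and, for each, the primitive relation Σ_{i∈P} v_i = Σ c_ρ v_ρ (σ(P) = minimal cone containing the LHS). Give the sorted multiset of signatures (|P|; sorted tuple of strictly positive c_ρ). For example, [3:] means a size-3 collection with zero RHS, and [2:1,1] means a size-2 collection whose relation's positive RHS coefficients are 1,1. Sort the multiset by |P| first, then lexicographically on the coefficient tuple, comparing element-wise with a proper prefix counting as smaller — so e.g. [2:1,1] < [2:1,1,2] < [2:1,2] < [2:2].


9 minimal non-faces of Δ(Σ) (on 6 rays):

  P = {2,5}:  v_{2} + v_{5} = 0 — sig = [2:]
  P = {1,6}:  v_{1} + v_{6} = v_{2} — sig = [2:1]
  P = {2,6}:  v_{2} + v_{6} = v_{4} — sig = [2:1]
  P = {4,5}:  v_{4} + v_{5} = v_{6} — sig = [2:1]
  P = {4,6}:  v_{4} + v_{6} = v_{3} — sig = [2:1]
  P = {1,3}:  v_{1} + v_{3} = v_{2} + v_{4} — sig = [2:1,1]
  P = {1,4}:  v_{1} + v_{4} = 2·v_{2} — sig = [2:2]
  P = {2,3}:  v_{2} + v_{3} = 2·v_{4} — sig = [2:2]
  P = {3,5}:  v_{3} + v_{5} = 2·v_{6} — sig = [2:2]

Hence PRS(X_Σ) =
    [2:]
    [2:1]
    [2:1]
    [2:1]
    [2:1]
    [2:1,1]
    [2:2]
    [2:2]
    [2:2]


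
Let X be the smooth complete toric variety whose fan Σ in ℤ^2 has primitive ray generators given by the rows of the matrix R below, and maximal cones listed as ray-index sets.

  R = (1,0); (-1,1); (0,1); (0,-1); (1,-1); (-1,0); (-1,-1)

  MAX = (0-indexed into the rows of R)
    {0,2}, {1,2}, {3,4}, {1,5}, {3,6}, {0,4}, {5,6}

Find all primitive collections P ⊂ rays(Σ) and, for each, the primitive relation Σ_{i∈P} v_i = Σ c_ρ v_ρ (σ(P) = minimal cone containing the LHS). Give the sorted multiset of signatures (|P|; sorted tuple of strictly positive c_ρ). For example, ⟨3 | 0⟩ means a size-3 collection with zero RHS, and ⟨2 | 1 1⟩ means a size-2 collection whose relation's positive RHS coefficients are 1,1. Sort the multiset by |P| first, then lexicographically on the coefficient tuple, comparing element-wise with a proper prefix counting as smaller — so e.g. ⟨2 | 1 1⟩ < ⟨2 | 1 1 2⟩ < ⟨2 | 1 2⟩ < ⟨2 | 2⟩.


Σ has 14 primitive collections:

  P={0,5}:  v_{0} + v_{5} = 0  →  sig = ⟨2 | 0⟩
  P={1,4}:  v_{1} + v_{4} = 0  →  sig = ⟨2 | 0⟩
  P={2,3}:  v_{2} + v_{3} = 0  →  sig = ⟨2 | 0⟩
  P={0,1}:  v_{0} + v_{1} = v_{2}  →  sig = ⟨2 | 1⟩
  P={0,3}:  v_{0} + v_{3} = v_{4}  →  sig = ⟨2 | 1⟩
  P={0,6}:  v_{0} + v_{6} = v_{3}  →  sig = ⟨2 | 1⟩
  P={1,3}:  v_{1} + v_{3} = v_{5}  →  sig = ⟨2 | 1⟩
  P={2,4}:  v_{2} + v_{4} = v_{0}  →  sig = ⟨2 | 1⟩
  P={2,5}:  v_{2} + v_{5} = v_{1}  →  sig = ⟨2 | 1⟩
  P={2,6}:  v_{2} + v_{6} = v_{5}  →  sig = ⟨2 | 1⟩
  P={3,5}:  v_{3} + v_{5} = v_{6}  →  sig = ⟨2 | 1⟩
  P={4,5}:  v_{4} + v_{5} = v_{3}  →  sig = ⟨2 | 1⟩
  P={1,6}:  v_{1} + v_{6} = 2·v_{5}  →  sig = ⟨2 | 2⟩
  P={4,6}:  v_{4} + v_{6} = 2·v_{3}  →  sig = ⟨2 | 2⟩

Signatures (|P|; sorted positive RHS coefficients), sorted:
    |P|=2: 14 collections, coeffs (), (), (), (1), (1), (1), (1), (1), (1), (1), (1), (1), (2), (2)


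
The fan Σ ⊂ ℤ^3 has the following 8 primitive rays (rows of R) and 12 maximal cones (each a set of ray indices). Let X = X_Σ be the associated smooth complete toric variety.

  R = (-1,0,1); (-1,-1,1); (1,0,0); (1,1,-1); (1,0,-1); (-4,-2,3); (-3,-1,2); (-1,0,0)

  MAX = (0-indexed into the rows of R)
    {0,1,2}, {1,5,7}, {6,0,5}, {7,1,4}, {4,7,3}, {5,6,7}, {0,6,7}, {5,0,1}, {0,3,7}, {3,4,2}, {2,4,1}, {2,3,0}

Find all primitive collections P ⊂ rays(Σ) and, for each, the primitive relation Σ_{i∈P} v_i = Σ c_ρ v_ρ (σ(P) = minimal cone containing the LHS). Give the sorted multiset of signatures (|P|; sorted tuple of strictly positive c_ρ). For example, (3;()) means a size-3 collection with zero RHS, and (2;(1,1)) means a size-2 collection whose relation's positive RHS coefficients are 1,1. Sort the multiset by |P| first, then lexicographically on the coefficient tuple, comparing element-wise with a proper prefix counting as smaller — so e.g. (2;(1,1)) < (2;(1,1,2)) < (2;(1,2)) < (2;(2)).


Minimal non-faces — 12 found among 8 rays, 12 max cones:

  P = {0,4}:  v_{0} + v_{4} = 0 ; sig = (2;())
  P = {1,3}:  v_{1} + v_{3} = 0 ; sig = (2;())
  P = {2,7}:  v_{2} + v_{7} = 0 ; sig = (2;())
  P = {1,6}:  v_{1} + v_{6} = v_{5} ; sig = (2;(1))
  P = {3,5}:  v_{3} + v_{5} = v_{6} ; sig = (2;(1))
  P = {2,6}:  v_{2} + v_{6} = v_{0} + v_{1} ; sig = (2;(1,1))
  P = {3,6}:  v_{3} + v_{6} = v_{0} + v_{7} ; sig = (2;(1,1))
  P = {4,6}:  v_{4} + v_{6} = v_{1} + v_{7} ; sig = (2;(1,1))
  P = {2,5}:  v_{2} + v_{5} = v_{0} + 2·v_{1} ; sig = (2;(1,2))
  P = {4,5}:  v_{4} + v_{5} = 2·v_{1} + v_{7} ; sig = (2;(1,2))
  P = {0,1,7}:  v_{0} + v_{1} + v_{7} = v_{6} ; sig = (3;(1))
  P = {0,5,7}:  v_{0} + v_{5} + v_{7} = 2·v_{6} ; sig = (3;(2))

Hence PRS(X_Σ) =
{ (2;()) ×3,  (2;(1)) ×2,  (2;(1,1)) ×3,  (2;(1,2)) ×2,  (3;(1)),  (3;(2)) }


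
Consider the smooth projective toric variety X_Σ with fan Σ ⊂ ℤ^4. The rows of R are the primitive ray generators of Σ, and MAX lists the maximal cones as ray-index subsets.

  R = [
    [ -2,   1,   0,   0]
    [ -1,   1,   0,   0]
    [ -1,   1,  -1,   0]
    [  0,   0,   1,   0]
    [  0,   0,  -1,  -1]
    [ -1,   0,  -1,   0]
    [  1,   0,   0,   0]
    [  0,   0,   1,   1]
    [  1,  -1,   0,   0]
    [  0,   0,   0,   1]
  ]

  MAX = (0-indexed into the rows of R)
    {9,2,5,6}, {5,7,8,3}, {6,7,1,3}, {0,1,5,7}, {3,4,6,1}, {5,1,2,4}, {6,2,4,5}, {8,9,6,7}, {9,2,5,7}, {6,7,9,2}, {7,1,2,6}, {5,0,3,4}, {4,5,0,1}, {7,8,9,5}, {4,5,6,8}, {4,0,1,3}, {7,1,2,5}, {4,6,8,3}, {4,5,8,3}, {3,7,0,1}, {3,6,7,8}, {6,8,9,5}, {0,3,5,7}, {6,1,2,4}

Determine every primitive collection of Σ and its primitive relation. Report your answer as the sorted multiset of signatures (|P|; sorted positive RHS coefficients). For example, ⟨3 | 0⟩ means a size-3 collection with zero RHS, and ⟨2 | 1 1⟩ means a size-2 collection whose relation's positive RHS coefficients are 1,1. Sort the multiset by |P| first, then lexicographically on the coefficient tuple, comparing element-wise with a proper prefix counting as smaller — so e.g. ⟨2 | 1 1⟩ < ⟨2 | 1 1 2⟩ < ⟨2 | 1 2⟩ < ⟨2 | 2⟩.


|primitive collections| = 15. Relations:

  {1,8}:  v_{1} + v_{8} = 0  ⇒ sig = ⟨2 | 0⟩
  {4,7}:  v_{4} + v_{7} = 0  ⇒ sig = ⟨2 | 0⟩
  {0,6}:  v_{0} + v_{6} = v_{1}  ⇒ sig = ⟨2 | 1⟩
  {2,3}:  v_{2} + v_{3} = v_{1}  ⇒ sig = ⟨2 | 1⟩
  {3,9}:  v_{3} + v_{9} = v_{7}  ⇒ sig = ⟨2 | 1⟩
  {0,8}:  v_{0} + v_{8} = v_{3} + v_{5}  ⇒ sig = ⟨2 | 1 1⟩
  {1,9}:  v_{1} + v_{9} = v_{2} + v_{7}  ⇒ sig = ⟨2 | 1 1⟩
  {2,8}:  v_{2} + v_{8} = v_{5} + v_{6}  ⇒ sig = ⟨2 | 1 1⟩
  {4,9}:  v_{4} + v_{9} = v_{5} + v_{6}  ⇒ sig = ⟨2 | 1 1⟩
  {0,9}:  v_{0} + v_{9} = v_{1} + v_{5} + v_{7}  ⇒ sig = ⟨2 | 1 1 1⟩
  {0,2}:  v_{0} + v_{2} = 2·v_{1} + v_{5}  ⇒ sig = ⟨2 | 1 2⟩
  {3,5,6}:  v_{3} + v_{5} + v_{6} = 0  ⇒ sig = ⟨3 | 0⟩
  {1,3,5}:  v_{1} + v_{3} + v_{5} = v_{0}  ⇒ sig = ⟨3 | 1⟩
  {1,5,6}:  v_{1} + v_{5} + v_{6} = v_{2}  ⇒ sig = ⟨3 | 1⟩
  {5,6,7}:  v_{5} + v_{6} + v_{7} = v_{9}  ⇒ sig = ⟨3 | 1⟩

Hence PRS(X_Σ) =
[⟨2 | 0⟩, ⟨2 | 0⟩, ⟨2 | 1⟩, ⟨2 | 1⟩, ⟨2 | 1⟩, ⟨2 | 1 1⟩, ⟨2 | 1 1⟩, ⟨2 | 1 1⟩, ⟨2 | 1 1⟩, ⟨2 | 1 1 1⟩, ⟨2 | 1 2⟩, ⟨3 | 0⟩, ⟨3 | 1⟩, ⟨3 | 1⟩, ⟨3 | 1⟩]


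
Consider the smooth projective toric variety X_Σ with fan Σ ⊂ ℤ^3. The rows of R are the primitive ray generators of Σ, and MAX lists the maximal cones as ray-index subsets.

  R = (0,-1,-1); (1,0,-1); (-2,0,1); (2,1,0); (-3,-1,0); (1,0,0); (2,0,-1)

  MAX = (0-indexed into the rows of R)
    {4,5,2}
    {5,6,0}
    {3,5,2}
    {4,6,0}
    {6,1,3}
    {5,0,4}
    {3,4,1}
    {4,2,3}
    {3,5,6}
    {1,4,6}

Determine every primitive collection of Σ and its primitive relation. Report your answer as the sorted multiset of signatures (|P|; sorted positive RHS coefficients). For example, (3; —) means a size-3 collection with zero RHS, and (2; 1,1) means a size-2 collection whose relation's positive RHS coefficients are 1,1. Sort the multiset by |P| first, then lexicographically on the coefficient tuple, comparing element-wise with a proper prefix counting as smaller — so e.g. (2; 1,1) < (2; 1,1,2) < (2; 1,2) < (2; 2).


Minimal non-faces — 9 found among 7 rays, 10 max cones:

  {2,6}:  v_{2} + v_{6} = 0  ⇒ sig = (2; —)
  {0,3}:  v_{0} + v_{3} = v_{6}  ⇒ sig = (2; 1)
  {1,5}:  v_{1} + v_{5} = v_{6}  ⇒ sig = (2; 1)
  {0,2}:  v_{0} + v_{2} = v_{4} + v_{5}  ⇒ sig = (2; 1,1)
  {1,2}:  v_{1} + v_{2} = v_{3} + v_{4}  ⇒ sig = (2; 1,1)
  {0,1}:  v_{0} + v_{1} = v_{4} + 2·v_{6}  ⇒ sig = (2; 1,2)
  {3,4,5}:  v_{3} + v_{4} + v_{5} = 0  ⇒ sig = (3; —)
  {3,4,6}:  v_{3} + v_{4} + v_{6} = v_{1}  ⇒ sig = (3; 1)
  {4,5,6}:  v_{4} + v_{5} + v_{6} = v_{0}  ⇒ sig = (3; 1)

Hence PRS(X_Σ) =
[(2; —), (2; 1), (2; 1), (2; 1,1), (2; 1,1), (2; 1,2), (3; —), (3; 1), (3; 1)]


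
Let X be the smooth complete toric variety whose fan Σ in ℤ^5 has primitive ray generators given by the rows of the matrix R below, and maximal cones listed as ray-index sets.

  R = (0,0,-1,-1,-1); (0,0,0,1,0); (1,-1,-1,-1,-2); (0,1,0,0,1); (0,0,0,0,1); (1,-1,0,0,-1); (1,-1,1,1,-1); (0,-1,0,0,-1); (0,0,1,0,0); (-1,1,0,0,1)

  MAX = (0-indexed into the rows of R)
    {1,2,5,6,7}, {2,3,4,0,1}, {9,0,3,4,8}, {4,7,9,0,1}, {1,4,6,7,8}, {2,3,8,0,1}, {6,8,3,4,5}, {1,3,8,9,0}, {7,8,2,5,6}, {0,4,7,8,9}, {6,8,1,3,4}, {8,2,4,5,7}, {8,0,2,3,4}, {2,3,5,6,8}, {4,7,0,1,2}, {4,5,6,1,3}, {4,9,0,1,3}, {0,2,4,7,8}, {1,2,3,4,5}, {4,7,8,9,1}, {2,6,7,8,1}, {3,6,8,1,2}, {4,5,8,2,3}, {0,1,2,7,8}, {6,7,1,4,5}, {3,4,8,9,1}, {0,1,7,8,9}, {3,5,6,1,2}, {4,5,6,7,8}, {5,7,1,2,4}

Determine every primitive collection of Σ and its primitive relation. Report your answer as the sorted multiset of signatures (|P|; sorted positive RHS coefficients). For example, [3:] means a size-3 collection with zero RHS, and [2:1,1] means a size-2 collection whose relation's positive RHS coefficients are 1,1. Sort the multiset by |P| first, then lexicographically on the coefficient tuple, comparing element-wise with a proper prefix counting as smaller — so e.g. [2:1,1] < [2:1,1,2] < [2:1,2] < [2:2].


Primitive collections (10):

  {3,7}:  v_{3} + v_{7} = 0  ⇒ sig = [2:]
  {5,9}:  v_{5} + v_{9} = 0  ⇒ sig = [2:]
  {0,5}:  v_{0} + v_{5} = v_{2}  ⇒ sig = [2:1]
  {2,9}:  v_{2} + v_{9} = v_{0}  ⇒ sig = [2:1]
  {6,9}:  v_{6} + v_{9} = v_{1} + v_{8}  ⇒ sig = [2:1,1]
  {0,6}:  v_{0} + v_{6} = v_{1} + v_{2} + v_{8}  ⇒ sig = [2:1,1,1]
  {1,5,8}:  v_{1} + v_{5} + v_{8} = v_{6}  ⇒ sig = [3:1]
  {2,4,6}:  v_{2} + v_{4} + v_{6} = 2·v_{5}  ⇒ sig = [3:2]
  {0,1,4,8}:  v_{0} + v_{1} + v_{4} + v_{8} = 0  ⇒ sig = [4:]
  {1,2,4,8}:  v_{1} + v_{2} + v_{4} + v_{8} = v_{5}  ⇒ sig = [4:1]

Signatures (|P|; sorted positive RHS coefficients), sorted:
{ [2:] ×2,  [2:1] ×2,  [2:1,1],  [2:1,1,1],  [3:1],  [3:2],  [4:],  [4:1] }


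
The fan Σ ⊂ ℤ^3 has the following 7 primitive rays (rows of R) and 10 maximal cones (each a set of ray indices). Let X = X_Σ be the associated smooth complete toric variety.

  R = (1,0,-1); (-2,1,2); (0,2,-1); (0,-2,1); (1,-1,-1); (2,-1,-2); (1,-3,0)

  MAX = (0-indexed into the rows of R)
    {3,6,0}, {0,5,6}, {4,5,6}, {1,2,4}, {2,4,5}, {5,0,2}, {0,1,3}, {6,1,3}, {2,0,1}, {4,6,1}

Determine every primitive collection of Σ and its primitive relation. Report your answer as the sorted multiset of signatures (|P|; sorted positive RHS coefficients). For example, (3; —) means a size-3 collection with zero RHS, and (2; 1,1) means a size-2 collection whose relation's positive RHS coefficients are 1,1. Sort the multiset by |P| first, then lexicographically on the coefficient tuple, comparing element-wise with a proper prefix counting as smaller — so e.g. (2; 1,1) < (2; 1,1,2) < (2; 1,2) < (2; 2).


7 collections generate NE(X_Σ); each relation:

  P = {1,5}:  v_{1} + v_{5} = 0  so sig = (2; —)
  P = {2,3}:  v_{2} + v_{3} = 0  so sig = (2; —)
  P = {0,4}:  v_{0} + v_{4} = v_{5}  so sig = (2; 1)
  P = {2,6}:  v_{2} + v_{6} = v_{4}  so sig = (2; 1)
  P = {3,4}:  v_{3} + v_{4} = v_{6}  so sig = (2; 1)
  P = {3,5}:  v_{3} + v_{5} = v_{0} + v_{6}  so sig = (2; 1,1)
  P = {0,1,6}:  v_{0} + v_{1} + v_{6} = v_{3}  so sig = (3; 1)

Hence PRS(X_Σ) =
    |P|=2: 6 collections, coeffs (), (), (1), (1), (1), (1,1)
    |P|=3: 1 collection, coeffs (1)


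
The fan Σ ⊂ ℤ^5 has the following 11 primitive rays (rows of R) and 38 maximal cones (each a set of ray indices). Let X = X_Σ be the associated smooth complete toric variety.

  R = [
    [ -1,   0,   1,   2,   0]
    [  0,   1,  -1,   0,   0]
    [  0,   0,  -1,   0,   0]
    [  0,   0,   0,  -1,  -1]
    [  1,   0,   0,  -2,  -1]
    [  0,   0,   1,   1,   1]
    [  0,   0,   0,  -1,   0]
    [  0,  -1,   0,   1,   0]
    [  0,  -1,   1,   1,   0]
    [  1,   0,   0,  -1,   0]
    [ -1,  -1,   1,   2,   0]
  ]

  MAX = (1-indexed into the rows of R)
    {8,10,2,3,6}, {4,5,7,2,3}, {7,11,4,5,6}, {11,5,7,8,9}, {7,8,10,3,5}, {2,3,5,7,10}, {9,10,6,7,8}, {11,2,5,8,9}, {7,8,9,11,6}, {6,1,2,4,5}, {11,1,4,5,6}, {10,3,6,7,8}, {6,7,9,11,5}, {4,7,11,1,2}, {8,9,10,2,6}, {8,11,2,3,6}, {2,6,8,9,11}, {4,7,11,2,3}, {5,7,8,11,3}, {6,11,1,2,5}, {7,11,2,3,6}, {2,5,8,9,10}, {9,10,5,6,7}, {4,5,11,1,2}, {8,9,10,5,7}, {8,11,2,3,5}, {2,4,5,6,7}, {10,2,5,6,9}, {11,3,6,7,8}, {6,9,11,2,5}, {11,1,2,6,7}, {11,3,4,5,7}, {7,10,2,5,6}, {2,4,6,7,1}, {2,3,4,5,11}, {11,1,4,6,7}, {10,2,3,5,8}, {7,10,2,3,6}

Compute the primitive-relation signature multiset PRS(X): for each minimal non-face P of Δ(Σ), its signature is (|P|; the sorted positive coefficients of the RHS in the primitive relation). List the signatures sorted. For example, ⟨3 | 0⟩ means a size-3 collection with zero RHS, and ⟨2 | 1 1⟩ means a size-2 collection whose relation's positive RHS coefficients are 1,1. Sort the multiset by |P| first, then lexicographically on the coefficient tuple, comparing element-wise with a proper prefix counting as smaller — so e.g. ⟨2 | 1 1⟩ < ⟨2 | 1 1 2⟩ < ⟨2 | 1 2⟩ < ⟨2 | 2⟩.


Minimal non-faces — 17 found among 11 rays, 38 max cones:

  P = {3,9}:  v_{3} + v_{9} = v_{8}  ⇒ sig = ⟨2 | 1⟩
  P = {4,10}:  v_{4} + v_{10} = v_{5}  ⇒ sig = ⟨2 | 1⟩
  P = {10,11}:  v_{10} + v_{11} = v_{9}  ⇒ sig = ⟨2 | 1⟩
  P = {1,3}:  v_{1} + v_{3} = v_{2} + v_{11}  ⇒ sig = ⟨2 | 1 1⟩
  P = {4,9}:  v_{4} + v_{9} = v_{5} + v_{11}  ⇒ sig = ⟨2 | 1 1⟩
  P = {1,8}:  v_{1} + v_{8} = v_{2} + v_{9} + v_{11}  ⇒ sig = ⟨2 | 1 1 1⟩
  P = {4,8}:  v_{4} + v_{8} = v_{3} + v_{5} + v_{11}  ⇒ sig = ⟨2 | 1 1 1⟩
  P = {1,10}:  v_{1} + v_{10} = v_{2} + v_{5} + v_{6} + v_{11}  ⇒ sig = ⟨2 | 1 1 1 1⟩
  P = {1,9}:  v_{1} + v_{9} = v_{2} + v_{5} + v_{6} + 2·v_{11}  ⇒ sig = ⟨2 | 1 1 1 2⟩
  P = {2,7,9}:  v_{2} + v_{7} + v_{9} = 0  ⇒ sig = ⟨3 | 0⟩
  P = {3,4,6}:  v_{3} + v_{4} + v_{6} = 0  ⇒ sig = ⟨3 | 0⟩
  P = {2,7,8}:  v_{2} + v_{7} + v_{8} = v_{3}  ⇒ sig = ⟨3 | 1⟩
  P = {3,5,6}:  v_{3} + v_{5} + v_{6} = v_{10}  ⇒ sig = ⟨3 | 1⟩
  P = {5,6,8}:  v_{5} + v_{6} + v_{8} = v_{9} + v_{10}  ⇒ sig = ⟨3 | 1 1⟩
  P = {1,5,7}:  v_{1} + v_{5} + v_{7} = 2·v_{4} + v_{6}  ⇒ sig = ⟨3 | 1 2⟩
  P = {2,4,6,11}:  v_{2} + v_{4} + v_{6} + v_{11} = v_{1}  ⇒ sig = ⟨4 | 1⟩
  P = {2,5,7,11}:  v_{2} + v_{5} + v_{7} + v_{11} = v_{4}  ⇒ sig = ⟨4 | 1⟩

Signatures (|P|; sorted positive RHS coefficients), sorted:
{ ⟨2 | 1⟩ ×3,  ⟨2 | 1 1⟩ ×2,  ⟨2 | 1 1 1⟩ ×2,  ⟨2 | 1 1 1 1⟩,  ⟨2 | 1 1 1 2⟩,  ⟨3 | 0⟩ ×2,  ⟨3 | 1⟩ ×2,  ⟨3 | 1 1⟩,  ⟨3 | 1 2⟩,  ⟨4 | 1⟩ ×2 }


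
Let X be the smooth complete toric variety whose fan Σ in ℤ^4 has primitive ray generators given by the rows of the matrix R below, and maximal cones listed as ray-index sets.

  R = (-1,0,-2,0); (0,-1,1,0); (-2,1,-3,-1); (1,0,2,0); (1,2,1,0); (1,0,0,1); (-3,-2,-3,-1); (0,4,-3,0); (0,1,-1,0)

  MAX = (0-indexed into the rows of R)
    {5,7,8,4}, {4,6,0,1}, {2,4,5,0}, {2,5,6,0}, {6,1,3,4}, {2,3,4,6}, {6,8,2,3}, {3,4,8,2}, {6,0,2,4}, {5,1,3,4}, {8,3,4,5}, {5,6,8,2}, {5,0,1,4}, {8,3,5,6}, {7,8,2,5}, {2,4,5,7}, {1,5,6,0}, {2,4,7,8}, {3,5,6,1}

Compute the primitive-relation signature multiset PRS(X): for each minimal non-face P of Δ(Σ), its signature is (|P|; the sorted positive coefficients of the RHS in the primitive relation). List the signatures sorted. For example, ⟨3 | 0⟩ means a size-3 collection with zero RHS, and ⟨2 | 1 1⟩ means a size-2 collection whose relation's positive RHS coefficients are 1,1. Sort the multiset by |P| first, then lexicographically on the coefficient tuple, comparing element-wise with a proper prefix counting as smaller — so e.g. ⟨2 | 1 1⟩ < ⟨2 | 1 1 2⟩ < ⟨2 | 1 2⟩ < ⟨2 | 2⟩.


|primitive collections| = 12. Relations:

  {0,3}:  v_{0} + v_{3} = 0  ⇒ sig = ⟨2 | 0⟩
  {1,8}:  v_{1} + v_{8} = 0  ⇒ sig = ⟨2 | 0⟩
  {0,8}:  v_{0} + v_{8} = v_{2} + v_{5}  ⇒ sig = ⟨2 | 1 1⟩
  {1,2}:  v_{1} + v_{2} = v_{4} + v_{6}  ⇒ sig = ⟨2 | 1 1⟩
  {1,7}:  v_{1} + v_{7} = v_{2} + v_{4} + v_{5}  ⇒ sig = ⟨2 | 1 1 1⟩
  {3,7}:  v_{3} + v_{7} = v_{4} + 2·v_{8}  ⇒ sig = ⟨2 | 1 2⟩
  {6,7}:  v_{6} + v_{7} = 2·v_{2} + v_{5}  ⇒ sig = ⟨2 | 1 2⟩
  {0,7}:  v_{0} + v_{7} = 2·v_{2} + v_{4} + 2·v_{5}  ⇒ sig = ⟨2 | 1 2 2⟩
  {2,3,5}:  v_{2} + v_{3} + v_{5} = v_{8}  ⇒ sig = ⟨3 | 1⟩
  {4,5,6}:  v_{4} + v_{5} + v_{6} = v_{0}  ⇒ sig = ⟨3 | 1⟩
  {4,6,8}:  v_{4} + v_{6} + v_{8} = v_{2}  ⇒ sig = ⟨3 | 1⟩
  {2,4,5,8}:  v_{2} + v_{4} + v_{5} + v_{8} = v_{7}  ⇒ sig = ⟨4 | 1⟩

Signatures (|P|; sorted positive RHS coefficients), sorted:
{ ⟨2 | 0⟩ ×2,  ⟨2 | 1 1⟩ ×2,  ⟨2 | 1 1 1⟩,  ⟨2 | 1 2⟩ ×2,  ⟨2 | 1 2 2⟩,  ⟨3 | 1⟩ ×3,  ⟨4 | 1⟩ }


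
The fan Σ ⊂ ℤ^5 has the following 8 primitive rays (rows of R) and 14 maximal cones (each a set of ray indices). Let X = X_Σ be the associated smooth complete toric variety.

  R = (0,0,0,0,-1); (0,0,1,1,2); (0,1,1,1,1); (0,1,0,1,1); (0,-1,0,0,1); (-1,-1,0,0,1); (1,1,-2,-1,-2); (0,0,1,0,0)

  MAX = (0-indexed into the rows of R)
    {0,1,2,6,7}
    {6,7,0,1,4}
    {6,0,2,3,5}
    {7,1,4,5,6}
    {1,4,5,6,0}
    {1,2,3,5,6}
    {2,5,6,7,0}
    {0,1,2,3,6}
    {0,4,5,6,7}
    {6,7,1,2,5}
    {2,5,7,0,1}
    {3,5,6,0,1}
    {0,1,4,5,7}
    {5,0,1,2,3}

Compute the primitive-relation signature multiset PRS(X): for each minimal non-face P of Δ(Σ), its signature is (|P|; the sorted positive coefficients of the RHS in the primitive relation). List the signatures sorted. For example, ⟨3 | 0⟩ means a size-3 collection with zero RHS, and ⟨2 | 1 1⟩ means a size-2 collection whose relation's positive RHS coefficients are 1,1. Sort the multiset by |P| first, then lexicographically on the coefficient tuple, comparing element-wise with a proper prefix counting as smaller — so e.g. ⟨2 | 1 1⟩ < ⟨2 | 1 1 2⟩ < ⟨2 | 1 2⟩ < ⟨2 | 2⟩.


5 minimal non-faces of Δ(Σ) (on 8 rays):

  {2,4}:  v_{2} + v_{4} = v_{1}  ⇒ sig = ⟨2 | 1⟩
  {3,7}:  v_{3} + v_{7} = v_{2}  ⇒ sig = ⟨2 | 1⟩
  {3,4}:  v_{3} + v_{4} = v_{0} + 2·v_{1} + v_{5} + v_{6}  ⇒ sig = ⟨2 | 1 1 1 2⟩
  {0,1,5,6,7}:  v_{0} + v_{1} + v_{5} + v_{6} + v_{7} = 0  ⇒ sig = ⟨5 | 0⟩
  {0,1,2,5,6}:  v_{0} + v_{1} + v_{2} + v_{5} + v_{6} = v_{3}  ⇒ sig = ⟨5 | 1⟩

Sorted signature multiset PRS(X):
    |P|=2: 3 collections, coeffs (1), (1), (1,1,1,2)
    |P|=5: 2 collections, coeffs (), (1)


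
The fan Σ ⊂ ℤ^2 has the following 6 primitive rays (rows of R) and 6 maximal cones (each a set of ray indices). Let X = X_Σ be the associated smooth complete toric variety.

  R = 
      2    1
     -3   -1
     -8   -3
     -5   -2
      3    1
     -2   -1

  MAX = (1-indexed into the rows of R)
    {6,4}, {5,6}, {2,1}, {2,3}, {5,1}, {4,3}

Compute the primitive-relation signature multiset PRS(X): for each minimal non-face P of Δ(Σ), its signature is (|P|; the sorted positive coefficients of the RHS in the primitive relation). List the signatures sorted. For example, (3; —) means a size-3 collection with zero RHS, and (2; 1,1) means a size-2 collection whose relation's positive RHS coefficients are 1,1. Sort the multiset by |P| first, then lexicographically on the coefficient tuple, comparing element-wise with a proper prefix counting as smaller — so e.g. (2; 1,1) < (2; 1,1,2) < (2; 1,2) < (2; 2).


The 9 primitive collections of Σ (r=6, n=2):

  {1,6}:  v_{1} + v_{6} = 0  so sig = (2; —)
  {2,5}:  v_{2} + v_{5} = 0  so sig = (2; —)
  {1,4}:  v_{1} + v_{4} = v_{2}  so sig = (2; 1)
  {2,4}:  v_{2} + v_{4} = v_{3}  so sig = (2; 1)
  {2,6}:  v_{2} + v_{6} = v_{4}  so sig = (2; 1)
  {3,5}:  v_{3} + v_{5} = v_{4}  so sig = (2; 1)
  {4,5}:  v_{4} + v_{5} = v_{6}  so sig = (2; 1)
  {1,3}:  v_{1} + v_{3} = 2·v_{2}  so sig = (2; 2)
  {3,6}:  v_{3} + v_{6} = 2·v_{4}  so sig = (2; 2)

Hence PRS(X_Σ) =
    (2; —)
    (2; —)
    (2; 1)
    (2; 1)
    (2; 1)
    (2; 1)
    (2; 1)
    (2; 2)
    (2; 2)


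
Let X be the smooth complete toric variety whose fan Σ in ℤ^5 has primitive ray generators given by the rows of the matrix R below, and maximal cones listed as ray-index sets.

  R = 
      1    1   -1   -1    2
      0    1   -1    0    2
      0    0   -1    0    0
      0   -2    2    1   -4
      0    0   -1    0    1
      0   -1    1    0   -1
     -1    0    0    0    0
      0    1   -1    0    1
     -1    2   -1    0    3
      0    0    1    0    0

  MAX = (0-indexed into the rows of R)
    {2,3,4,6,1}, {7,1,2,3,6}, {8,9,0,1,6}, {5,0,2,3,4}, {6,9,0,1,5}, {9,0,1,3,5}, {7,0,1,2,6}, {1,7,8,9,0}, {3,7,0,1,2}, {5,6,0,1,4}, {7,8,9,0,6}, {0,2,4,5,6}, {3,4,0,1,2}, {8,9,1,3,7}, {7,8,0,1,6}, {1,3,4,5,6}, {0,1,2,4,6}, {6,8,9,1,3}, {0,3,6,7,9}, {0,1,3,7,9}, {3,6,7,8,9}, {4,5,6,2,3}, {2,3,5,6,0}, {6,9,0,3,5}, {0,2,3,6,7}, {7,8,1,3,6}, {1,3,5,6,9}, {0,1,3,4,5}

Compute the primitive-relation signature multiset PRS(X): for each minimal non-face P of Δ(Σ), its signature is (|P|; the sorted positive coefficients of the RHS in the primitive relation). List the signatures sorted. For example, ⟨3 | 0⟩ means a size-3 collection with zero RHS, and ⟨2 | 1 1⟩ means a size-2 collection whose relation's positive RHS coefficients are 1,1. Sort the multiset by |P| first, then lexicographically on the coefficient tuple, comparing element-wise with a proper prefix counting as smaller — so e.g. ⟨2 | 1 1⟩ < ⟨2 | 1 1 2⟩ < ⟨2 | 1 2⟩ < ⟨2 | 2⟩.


12 minimal non-faces of Δ(Σ) (on 10 rays):

  P={2,9}:  v_{2} + v_{9} = 0 — sig = ⟨2 | 0⟩
  P={5,7}:  v_{5} + v_{7} = 0 — sig = ⟨2 | 0⟩
  P={4,7}:  v_{4} + v_{7} = v_{1} + v_{2} — sig = ⟨2 | 1 1⟩
  P={4,9}:  v_{4} + v_{9} = v_{1} + v_{5} — sig = ⟨2 | 1 1⟩
  P={2,8}:  v_{2} + v_{8} = v_{1} + v_{6} + v_{7} — sig = ⟨2 | 1 1 1⟩
  P={5,8}:  v_{5} + v_{8} = v_{1} + v_{6} + v_{9} — sig = ⟨2 | 1 1 1⟩
  P={4,8}:  v_{4} + v_{8} = 2·v_{1} + v_{6} — sig = ⟨2 | 1 2⟩
  P={1,2,5}:  v_{1} + v_{2} + v_{5} = v_{4} — sig = ⟨3 | 1⟩
  P={0,3,8}:  v_{0} + v_{3} + v_{8} = v_{7} + v_{9} — sig = ⟨3 | 1 1⟩
  P={0,1,3,6}:  v_{0} + v_{1} + v_{3} + v_{6} = 0 — sig = ⟨4 | 0⟩
  P={1,6,7,9}:  v_{1} + v_{6} + v_{7} + v_{9} = v_{8} — sig = ⟨4 | 1⟩
  P={0,3,4,6}:  v_{0} + v_{3} + v_{4} + v_{6} = v_{2} + v_{5} — sig = ⟨4 | 1 1⟩

Sorted signature multiset PRS(X):
    |P|=2: 7 collections, coeffs (), (), (1,1), (1,1), (1,1,1), (1,1,1), (1,2)
    |P|=3: 2 collections, coeffs (1), (1,1)
    |P|=4: 3 collections, coeffs (), (1), (1,1)


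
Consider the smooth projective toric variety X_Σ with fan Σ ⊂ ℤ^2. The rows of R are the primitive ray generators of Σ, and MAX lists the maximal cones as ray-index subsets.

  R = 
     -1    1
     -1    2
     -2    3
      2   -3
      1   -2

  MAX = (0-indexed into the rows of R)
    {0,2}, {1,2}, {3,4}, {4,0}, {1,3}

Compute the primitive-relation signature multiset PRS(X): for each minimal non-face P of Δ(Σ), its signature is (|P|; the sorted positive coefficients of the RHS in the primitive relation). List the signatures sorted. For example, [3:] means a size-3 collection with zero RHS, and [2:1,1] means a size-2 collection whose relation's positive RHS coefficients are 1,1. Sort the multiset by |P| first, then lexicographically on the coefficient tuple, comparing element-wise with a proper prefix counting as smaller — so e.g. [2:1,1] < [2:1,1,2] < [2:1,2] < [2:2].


|primitive collections| = 5. Relations:

  P={1,4}:  v_{1} + v_{4} = 0 — sig = [2:]
  P={2,3}:  v_{2} + v_{3} = 0 — sig = [2:]
  P={0,1}:  v_{0} + v_{1} = v_{2} — sig = [2:1]
  P={0,3}:  v_{0} + v_{3} = v_{4} — sig = [2:1]
  P={2,4}:  v_{2} + v_{4} = v_{0} — sig = [2:1]

so the primitive-relation signature multiset is
    [2:]
    [2:]
    [2:1]
    [2:1]
    [2:1]


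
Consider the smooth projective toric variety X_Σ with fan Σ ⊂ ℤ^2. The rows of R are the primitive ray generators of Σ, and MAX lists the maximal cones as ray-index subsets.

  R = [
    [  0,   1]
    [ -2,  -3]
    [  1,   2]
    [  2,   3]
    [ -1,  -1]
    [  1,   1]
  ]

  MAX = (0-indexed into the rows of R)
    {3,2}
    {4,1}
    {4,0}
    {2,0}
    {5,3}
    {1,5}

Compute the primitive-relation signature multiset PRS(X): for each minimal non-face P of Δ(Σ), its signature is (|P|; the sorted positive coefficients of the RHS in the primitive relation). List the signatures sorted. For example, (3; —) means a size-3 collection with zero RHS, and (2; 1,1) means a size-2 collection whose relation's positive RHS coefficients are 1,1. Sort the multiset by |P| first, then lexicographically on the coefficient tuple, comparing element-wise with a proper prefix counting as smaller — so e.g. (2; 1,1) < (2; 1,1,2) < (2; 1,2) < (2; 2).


9 collections generate NE(X_Σ); each relation:

  P = {1,3}:  v_{1} + v_{3} = 0 — sig = (2; —)
  P = {4,5}:  v_{4} + v_{5} = 0 — sig = (2; —)
  P = {0,5}:  v_{0} + v_{5} = v_{2} — sig = (2; 1)
  P = {1,2}:  v_{1} + v_{2} = v_{4} — sig = (2; 1)
  P = {2,4}:  v_{2} + v_{4} = v_{0} — sig = (2; 1)
  P = {2,5}:  v_{2} + v_{5} = v_{3} — sig = (2; 1)
  P = {3,4}:  v_{3} + v_{4} = v_{2} — sig = (2; 1)
  P = {0,1}:  v_{0} + v_{1} = 2·v_{4} — sig = (2; 2)
  P = {0,3}:  v_{0} + v_{3} = 2·v_{2} — sig = (2; 2)

Signatures (|P|; sorted positive RHS coefficients), sorted:
{ (2; —) ×2,  (2; 1) ×5,  (2; 2) ×2 }


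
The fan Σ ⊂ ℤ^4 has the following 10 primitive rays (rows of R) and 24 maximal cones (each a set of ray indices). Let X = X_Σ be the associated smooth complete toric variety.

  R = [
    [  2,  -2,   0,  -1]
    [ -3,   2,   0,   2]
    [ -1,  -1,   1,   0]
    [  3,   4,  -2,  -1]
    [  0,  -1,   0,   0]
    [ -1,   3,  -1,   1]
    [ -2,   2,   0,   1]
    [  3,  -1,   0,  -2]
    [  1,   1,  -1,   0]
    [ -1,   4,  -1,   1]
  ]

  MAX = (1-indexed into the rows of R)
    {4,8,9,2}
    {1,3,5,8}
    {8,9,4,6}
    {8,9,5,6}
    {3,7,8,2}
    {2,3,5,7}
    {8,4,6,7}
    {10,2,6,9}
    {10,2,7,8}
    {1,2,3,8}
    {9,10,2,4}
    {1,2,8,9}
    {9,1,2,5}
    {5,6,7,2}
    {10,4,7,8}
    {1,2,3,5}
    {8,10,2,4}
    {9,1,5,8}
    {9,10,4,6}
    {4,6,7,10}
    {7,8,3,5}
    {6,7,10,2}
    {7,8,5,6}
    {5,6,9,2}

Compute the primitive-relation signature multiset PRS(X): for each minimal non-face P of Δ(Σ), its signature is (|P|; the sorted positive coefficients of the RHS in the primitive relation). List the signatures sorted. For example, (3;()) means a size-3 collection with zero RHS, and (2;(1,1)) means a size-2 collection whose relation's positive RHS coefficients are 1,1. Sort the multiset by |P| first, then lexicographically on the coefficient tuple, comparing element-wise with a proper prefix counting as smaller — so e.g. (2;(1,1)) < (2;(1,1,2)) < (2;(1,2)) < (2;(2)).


Minimal non-faces — 17 found among 10 rays, 24 max cones:

  • {1,7}:  v_{1} + v_{7} = 0  →  sig = (2;())
  • {3,9}:  v_{3} + v_{9} = 0  →  sig = (2;())
  • {1,6}:  v_{1} + v_{6} = v_{9}  →  sig = (2;(1))
  • {3,6}:  v_{3} + v_{6} = v_{7}  →  sig = (2;(1))
  • {5,10}:  v_{5} + v_{10} = v_{6}  →  sig = (2;(1))
  • {7,9}:  v_{7} + v_{9} = v_{6}  →  sig = (2;(1))
  • {3,4}:  v_{3} + v_{4} = v_{8} + v_{10}  →  sig = (2;(1,1))
  • {1,10}:  v_{1} + v_{10} = v_{2} + v_{8} + v_{9}  →  sig = (2;(1,1,1))
  • {3,10}:  v_{3} + v_{10} = v_{2} + v_{7} + v_{8}  →  sig = (2;(1,1,1))
  • {4,5}:  v_{4} + v_{5} = v_{6} + v_{8} + v_{9}  →  sig = (2;(1,1,1))
  • {1,4}:  v_{1} + v_{4} = v_{2} + 2·v_{8} + 2·v_{9}  →  sig = (2;(1,2,2))
  • {2,5,8}:  v_{2} + v_{5} + v_{8} = 0  →  sig = (3;())
  • {2,6,8}:  v_{2} + v_{6} + v_{8} = v_{10}  →  sig = (3;(1))
  • {8,9,10}:  v_{8} + v_{9} + v_{10} = v_{4}  →  sig = (3;(1))
  • {6,8,10}:  v_{6} + v_{8} + v_{10} = v_{4} + v_{7}  →  sig = (3;(1,1))
  • {2,4,6}:  v_{2} + v_{4} + v_{6} = v_{9} + 2·v_{10}  →  sig = (3;(1,2))
  • {2,4,7}:  v_{2} + v_{4} + v_{7} = 2·v_{10}  →  sig = (3;(2))

Hence PRS(X_Σ) =
[(2;()), (2;()), (2;(1)), (2;(1)), (2;(1)), (2;(1)), (2;(1,1)), (2;(1,1,1)), (2;(1,1,1)), (2;(1,1,1)), (2;(1,2,2)), (3;()), (3;(1)), (3;(1)), (3;(1,1)), (3;(1,2)), (3;(2))]


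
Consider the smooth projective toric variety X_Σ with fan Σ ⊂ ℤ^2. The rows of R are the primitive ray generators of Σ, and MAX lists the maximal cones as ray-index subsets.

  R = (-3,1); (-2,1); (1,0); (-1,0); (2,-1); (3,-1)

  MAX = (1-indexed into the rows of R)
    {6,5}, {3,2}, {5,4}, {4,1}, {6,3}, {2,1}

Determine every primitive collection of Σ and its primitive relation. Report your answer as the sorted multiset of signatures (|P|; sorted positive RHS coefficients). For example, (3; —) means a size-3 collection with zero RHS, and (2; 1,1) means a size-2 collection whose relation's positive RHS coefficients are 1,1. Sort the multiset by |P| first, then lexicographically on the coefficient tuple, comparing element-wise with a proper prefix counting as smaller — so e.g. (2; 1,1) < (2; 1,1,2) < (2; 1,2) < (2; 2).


Σ has 9 primitive collections:

  P = {1,6}:  v_{1} + v_{6} = 0 ; sig = (2; —)
  P = {2,5}:  v_{2} + v_{5} = 0 ; sig = (2; —)
  P = {3,4}:  v_{3} + v_{4} = 0 ; sig = (2; —)
  P = {1,3}:  v_{1} + v_{3} = v_{2} ; sig = (2; 1)
  P = {1,5}:  v_{1} + v_{5} = v_{4} ; sig = (2; 1)
  P = {2,4}:  v_{2} + v_{4} = v_{1} ; sig = (2; 1)
  P = {2,6}:  v_{2} + v_{6} = v_{3} ; sig = (2; 1)
  P = {3,5}:  v_{3} + v_{5} = v_{6} ; sig = (2; 1)
  P = {4,6}:  v_{4} + v_{6} = v_{5} ; sig = (2; 1)

Signatures (|P|; sorted positive RHS coefficients), sorted:
    |P|=2: 9 collections, coeffs (), (), (), (1), (1), (1), (1), (1), (1)
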